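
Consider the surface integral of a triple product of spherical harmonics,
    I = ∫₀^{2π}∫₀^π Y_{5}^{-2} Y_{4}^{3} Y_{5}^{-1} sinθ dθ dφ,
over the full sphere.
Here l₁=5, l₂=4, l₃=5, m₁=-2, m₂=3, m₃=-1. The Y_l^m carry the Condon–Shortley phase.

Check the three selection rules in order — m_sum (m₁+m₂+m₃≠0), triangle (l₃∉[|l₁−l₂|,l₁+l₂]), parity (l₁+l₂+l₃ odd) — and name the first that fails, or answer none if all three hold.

none

azimuthal sum: -2 + 3 − 1 = 0  ✓
1 ≤ 5 ≤ 9 (triangle on l)  ✓
L = 5 + 4 + 5 = 14 (even)  ✓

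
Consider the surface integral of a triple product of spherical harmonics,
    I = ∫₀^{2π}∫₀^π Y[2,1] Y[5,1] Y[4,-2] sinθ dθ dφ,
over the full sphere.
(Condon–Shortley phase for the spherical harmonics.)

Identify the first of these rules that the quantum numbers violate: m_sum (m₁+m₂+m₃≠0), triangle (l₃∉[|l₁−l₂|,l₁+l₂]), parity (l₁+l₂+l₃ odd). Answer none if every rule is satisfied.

parity

azimuthal sum: 1 + 1 − 2 = 0  ✓
3 ≤ 4 ≤ 7 (triangle on l)  ✓
L = 2 + 5 + 4 = 11 (odd)  ✗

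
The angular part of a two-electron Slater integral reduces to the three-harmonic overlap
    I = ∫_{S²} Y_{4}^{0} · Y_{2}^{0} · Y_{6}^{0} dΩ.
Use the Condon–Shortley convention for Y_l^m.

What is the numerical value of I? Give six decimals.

0.238565

Checks pass: Σm=0; 12 even; l₃=6∈[2,6].
(2·4+1)(2·2+1)(2·6+1) = 585
Δ: 0! 8! 4! / 13! → 1/6435
sum: t=0:+1/2304 = 1/2304
3j²(4 2 6; 0 0 0) = Δ·Π!·Σ² = 5/143  (sign +1)
(m-triple is (0,0,0) — same symbol as above.)
combine: 4πI² = 585·5/143·5/143 = 1125/1573
take √, sign +1: I = 0.23856513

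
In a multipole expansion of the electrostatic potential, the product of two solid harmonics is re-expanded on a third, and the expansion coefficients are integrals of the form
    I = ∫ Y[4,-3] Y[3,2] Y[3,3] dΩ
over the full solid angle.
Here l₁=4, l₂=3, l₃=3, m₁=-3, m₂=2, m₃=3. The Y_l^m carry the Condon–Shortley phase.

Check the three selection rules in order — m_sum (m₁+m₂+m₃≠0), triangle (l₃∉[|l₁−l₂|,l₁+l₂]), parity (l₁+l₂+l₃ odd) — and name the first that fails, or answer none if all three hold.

m₁+m₂+m₃ = -3 + 2 + 3 = 2  ✗
triangle: |4−3|=1 ≤ l₃=3 ≤ 4+3=7
parity: l₁+l₂+l₃ = 10 is even

m_sum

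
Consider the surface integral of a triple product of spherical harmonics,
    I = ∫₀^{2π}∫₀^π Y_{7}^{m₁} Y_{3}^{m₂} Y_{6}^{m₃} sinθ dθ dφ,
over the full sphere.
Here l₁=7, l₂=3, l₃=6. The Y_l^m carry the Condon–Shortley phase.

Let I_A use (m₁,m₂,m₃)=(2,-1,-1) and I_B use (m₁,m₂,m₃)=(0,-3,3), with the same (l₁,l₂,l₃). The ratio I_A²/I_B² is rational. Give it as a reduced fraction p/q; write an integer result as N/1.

Same 7,3,6: normalisation and zero-m 3j drop out of the ratio.
A: Δ: 4! 10! 2! / 17! → 1/2042040; sum: t=0:+1/691200 t=1:−1/103680 t=2:+1/241920 = -59/14515200; 3j²(7 3 6; 2 -1 -1) = Δ·Π!·Σ² = 3481/340340  (sign +1)
B: Δ: 4! 10! 2! / 17! → 1/2042040; sum: t=0:+1/1451520 = 1/1451520; 3j²(7 3 6; 0 -3 3) = Δ·Π!·Σ² = 45/4862  (sign -1)
I_A²/I_B² = (3481/340340)/(45/4862) = 3481/3150

3481/3150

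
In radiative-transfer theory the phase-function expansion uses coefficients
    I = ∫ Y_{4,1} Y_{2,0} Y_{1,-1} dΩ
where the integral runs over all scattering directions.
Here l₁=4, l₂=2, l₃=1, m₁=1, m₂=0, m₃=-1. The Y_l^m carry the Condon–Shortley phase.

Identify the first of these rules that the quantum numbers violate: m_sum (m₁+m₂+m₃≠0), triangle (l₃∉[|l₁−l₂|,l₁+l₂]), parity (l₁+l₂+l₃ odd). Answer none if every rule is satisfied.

triangle

Σmᵢ = 0  ✓
l₃∈[|l₁−l₂|,l₁+l₂]=[2,6], have l₃=1  ✗
Σlᵢ = 7 ⇒ odd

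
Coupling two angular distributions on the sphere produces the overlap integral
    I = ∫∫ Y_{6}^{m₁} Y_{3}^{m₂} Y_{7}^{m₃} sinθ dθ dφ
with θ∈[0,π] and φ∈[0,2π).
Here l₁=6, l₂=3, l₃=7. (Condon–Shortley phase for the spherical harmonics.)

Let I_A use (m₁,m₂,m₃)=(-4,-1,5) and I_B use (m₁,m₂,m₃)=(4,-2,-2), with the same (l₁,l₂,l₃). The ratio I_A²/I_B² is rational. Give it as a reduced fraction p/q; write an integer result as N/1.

Shared (l₁,l₂,l₃)=(6,3,7): N and (l;000)² cancel in I_A²/I_B².
A: Δ = 2!·10!·4!/17! = 1/2042040; Racah Σ t=0..2: t=0:+1/29030400 t=1:−1/2177280 t=2:+1/3870720 = -29/174182400; ⇒ 3j(6 3 7; -4 -1 5)² = 841/185640, sgn -1
B: Δ = 2!·10!·4!/17! = 1/2042040; Racah Σ t=0..1: t=0:+1/967680 t=1:−1/8709120 = 1/1088640; ⇒ 3j(6 3 7; 4 -2 -2)² = 800/51051, sgn -1
I_A²/I_B² = (841/185640)/(800/51051) = 9251/32000

9251/32000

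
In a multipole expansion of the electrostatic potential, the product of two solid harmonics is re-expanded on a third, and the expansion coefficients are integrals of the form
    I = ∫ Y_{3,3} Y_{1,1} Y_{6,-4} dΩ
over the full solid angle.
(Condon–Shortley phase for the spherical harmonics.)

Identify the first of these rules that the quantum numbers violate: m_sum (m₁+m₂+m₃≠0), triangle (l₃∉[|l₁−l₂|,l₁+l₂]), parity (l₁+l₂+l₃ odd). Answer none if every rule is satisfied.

Σmᵢ = 0  ✓
l₃∈[|l₁−l₂|,l₁+l₂]=[2,4], have l₃=6  ✗
Σlᵢ = 10 ⇒ even

triangle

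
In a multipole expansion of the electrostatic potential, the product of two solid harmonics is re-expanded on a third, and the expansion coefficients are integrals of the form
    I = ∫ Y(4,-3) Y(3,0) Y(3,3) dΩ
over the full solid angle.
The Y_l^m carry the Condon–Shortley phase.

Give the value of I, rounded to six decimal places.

Rules hold: Σm=0, L=10 even, 1≤3≤7.
N = 9·7·7 = 441
Δ = 4!·4!·2!/11! = 1/34650
Racah Σ t=1..3: t=1:−1/72 t=2:+1/16 t=3:−1/72 = 5/144
⇒ 3j(4 3 3; 0 0 0)² = 2/77, sgn -1
Racah Σ t=3..3: t=3:−1/288 = -1/288
⇒ 3j(4 3 3; -3 0 3)² = 1/22, sgn -1
4πI² = N·(3j₀)²·(3jₘ)² = 63/121
I = +1·√(0.520661/4π) = 0.20355073

0.203551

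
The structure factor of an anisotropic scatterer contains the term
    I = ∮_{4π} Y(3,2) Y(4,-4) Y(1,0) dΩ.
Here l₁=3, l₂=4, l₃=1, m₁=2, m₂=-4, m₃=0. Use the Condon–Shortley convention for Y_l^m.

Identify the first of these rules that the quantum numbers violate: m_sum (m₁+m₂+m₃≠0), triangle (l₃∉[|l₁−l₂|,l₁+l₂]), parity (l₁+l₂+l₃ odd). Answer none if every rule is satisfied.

m_sum

Σmᵢ = -2  ✗
l₃∈[|l₁−l₂|,l₁+l₂]=[1,7], have l₃=1
Σlᵢ = 8 ⇒ even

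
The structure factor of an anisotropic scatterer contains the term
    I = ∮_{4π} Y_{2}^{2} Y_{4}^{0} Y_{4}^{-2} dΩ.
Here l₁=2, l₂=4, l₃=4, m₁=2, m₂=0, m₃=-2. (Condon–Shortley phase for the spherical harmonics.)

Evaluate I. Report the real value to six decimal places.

Rules hold: Σm=0, L=10 even, 2≤4≤6.
N = 5·9·9 = 405
Δ = 2!·2!·6!/11! = 1/13860
Racah Σ t=0..2: t=0:+1/192 t=1:−1/36 t=2:+1/192 = -5/288
⇒ 3j(2 4 4; 0 0 0)² = 20/693, sgn -1
Racah Σ t=0..0: t=0:+1/192 = 1/192
⇒ 3j(2 4 4; 2 0 -2)² = 3/77, sgn +1
4πI² = N·(3j₀)²·(3jₘ)² = 2700/5929
I = -1·√(0.455389/4π) = -0.19036462

-0.190365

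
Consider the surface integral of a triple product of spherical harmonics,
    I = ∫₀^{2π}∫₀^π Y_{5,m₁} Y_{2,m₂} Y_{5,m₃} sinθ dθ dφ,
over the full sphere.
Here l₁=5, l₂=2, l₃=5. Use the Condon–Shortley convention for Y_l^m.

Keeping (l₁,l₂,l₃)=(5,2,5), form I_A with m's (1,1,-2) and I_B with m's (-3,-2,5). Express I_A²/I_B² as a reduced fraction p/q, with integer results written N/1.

7/5

Same 5,2,5: normalisation and zero-m 3j drop out of the ratio.
A: Δ: 2! 8! 2! / 13! → 1/38610; sum: t=1:−1/1440 t=2:+1/2880 = -1/2880; 3j²(5 2 5; 1 1 -2) = Δ·Π!·Σ² = 7/715  (sign +1)
B: Δ: 2! 8! 2! / 13! → 1/38610; sum: t=0:+1/161280 = 1/161280; 3j²(5 2 5; -3 -2 5) = Δ·Π!·Σ² = 1/143  (sign +1)
I_A²/I_B² = (7/715)/(1/143) = 7/5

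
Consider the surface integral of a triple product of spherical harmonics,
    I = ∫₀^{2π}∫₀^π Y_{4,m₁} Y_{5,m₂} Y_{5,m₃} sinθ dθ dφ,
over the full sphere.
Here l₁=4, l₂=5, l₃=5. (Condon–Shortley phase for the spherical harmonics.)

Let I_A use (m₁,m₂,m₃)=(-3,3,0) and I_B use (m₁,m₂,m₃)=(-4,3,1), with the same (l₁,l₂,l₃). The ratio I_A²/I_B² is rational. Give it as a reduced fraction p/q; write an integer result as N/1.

3/5

Same 4,5,5: normalisation and zero-m 3j drop out of the ratio.
A: Δ: 4! 4! 6! / 15! → 1/3153150; sum: t=3:−1/17280 t=4:+1/6912 = 1/11520; 3j²(4 5 5; -3 3 0) = Δ·Π!·Σ² = 2/143  (sign -1)
B: Δ: 4! 4! 6! / 15! → 1/3153150; sum: t=4:+1/27648 = 1/27648; 3j²(4 5 5; -4 3 1) = Δ·Π!·Σ² = 10/429  (sign +1)
I_A²/I_B² = (2/143)/(10/429) = 3/5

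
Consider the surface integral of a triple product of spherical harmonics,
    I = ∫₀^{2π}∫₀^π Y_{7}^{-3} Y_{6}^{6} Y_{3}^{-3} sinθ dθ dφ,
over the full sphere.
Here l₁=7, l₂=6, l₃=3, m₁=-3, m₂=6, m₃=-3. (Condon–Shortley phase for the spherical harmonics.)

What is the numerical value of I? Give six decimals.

0.026979

m-sum 0 ✓  L=16 even ✓  1≤3≤13 ✓
Π(2lᵢ+1) = 15×13×7 = 1365
triangle coeff Δ(7,6,3) = 1/2042040
Σ_t [4,6]: t=4:+1/207360 t=5:−1/57600 t=6:+1/207360 = -1/129600
(3j)²=168/12155 [(7 6 3; 0 0 0)], sign=+1
Σ_t [10,10]: t=10:+1/174182400 = 1/174182400
(3j)²=3/6188 [(7 6 3; -3 6 -3)], sign=+1
⇒ 4πI² = 378/41327
I = (+1)√(378/41327/(4π)) = 0.02697889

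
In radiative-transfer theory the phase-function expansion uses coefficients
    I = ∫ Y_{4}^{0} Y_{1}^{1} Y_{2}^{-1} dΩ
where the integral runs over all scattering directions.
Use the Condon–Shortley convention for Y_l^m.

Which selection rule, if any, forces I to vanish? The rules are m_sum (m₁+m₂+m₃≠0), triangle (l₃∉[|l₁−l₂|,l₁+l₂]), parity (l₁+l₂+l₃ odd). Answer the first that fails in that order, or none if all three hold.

azimuthal sum: 0 + 1 − 1 = 0  ✓
3 ≤ 2 ≤ 5 (triangle on l)  ✗
L = 4 + 1 + 2 = 7 (odd)

triangle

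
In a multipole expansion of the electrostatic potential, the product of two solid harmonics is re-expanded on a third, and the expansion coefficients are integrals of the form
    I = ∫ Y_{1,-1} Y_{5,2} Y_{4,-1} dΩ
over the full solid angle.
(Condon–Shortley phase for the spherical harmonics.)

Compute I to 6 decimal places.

Checks pass: Σm=0; 10 even; l₃=4∈[4,6].
(2·1+1)(2·5+1)(2·4+1) = 297
Δ: 2! 0! 8! / 11! → 1/495
sum: t=1:−1/576 = -1/576
3j²(1 5 4; 0 0 0) = Δ·Π!·Σ² = 5/99  (sign -1)
sum: t=2:+1/1440 = 1/1440
3j²(1 5 4; -1 2 -1) = Δ·Π!·Σ² = 7/165  (sign -1)
combine: 4πI² = 297·5/99·7/165 = 7/11
take √, sign +1: I = 0.22503380

0.225034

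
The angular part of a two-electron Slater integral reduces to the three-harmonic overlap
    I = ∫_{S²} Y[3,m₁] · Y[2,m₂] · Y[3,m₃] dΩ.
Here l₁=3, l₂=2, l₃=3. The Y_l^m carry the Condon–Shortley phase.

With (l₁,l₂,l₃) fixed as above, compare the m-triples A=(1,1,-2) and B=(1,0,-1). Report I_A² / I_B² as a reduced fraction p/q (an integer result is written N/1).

Shared (l₁,l₂,l₃)=(3,2,3): N and (l;000)² cancel in I_A²/I_B².
A: Δ = 2!·4!·2!/9! = 1/3780; Racah Σ t=1..2: t=1:−1/12 t=2:+1/48 = -1/16; ⇒ 3j(3 2 3; 1 1 -2)² = 1/28, sgn +1
B: Δ = 2!·4!·2!/9! = 1/3780; Racah Σ t=0..2: t=0:+1/16 t=1:−1/6 t=2:+1/96 = -3/32; ⇒ 3j(3 2 3; 1 0 -1)² = 3/140, sgn -1
I_A²/I_B² = (1/28)/(3/140) = 5/3

5/3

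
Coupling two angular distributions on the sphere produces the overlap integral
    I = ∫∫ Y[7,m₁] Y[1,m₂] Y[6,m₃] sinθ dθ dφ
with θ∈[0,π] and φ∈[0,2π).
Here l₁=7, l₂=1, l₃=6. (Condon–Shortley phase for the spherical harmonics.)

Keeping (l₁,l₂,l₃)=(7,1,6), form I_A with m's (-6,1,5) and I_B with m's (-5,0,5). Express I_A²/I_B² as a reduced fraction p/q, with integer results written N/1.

13/4

l's match ⇒ only the (l;m) 3-j factors differ between A and B.
A: triangle coeff Δ(7,1,6) = 1/1365; Σ_t [2,2]: t=2:+1/79833600 = 1/79833600; (3j)²=2/35 [(7 1 6; -6 1 5)], sign=-1
B: triangle coeff Δ(7,1,6) = 1/1365; Σ_t [1,1]: t=1:−1/39916800 = -1/39916800; (3j)²=8/455 [(7 1 6; -5 0 5)], sign=+1
I_A²/I_B² = (2/35)/(8/455) = 13/4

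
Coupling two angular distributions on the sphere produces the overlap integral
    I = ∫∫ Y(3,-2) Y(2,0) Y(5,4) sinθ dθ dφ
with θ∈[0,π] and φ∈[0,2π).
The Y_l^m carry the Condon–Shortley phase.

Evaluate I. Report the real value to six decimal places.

0.000000

Σmᵢ = 2 ≠ 0, so the φ-integral vanishes; I = 0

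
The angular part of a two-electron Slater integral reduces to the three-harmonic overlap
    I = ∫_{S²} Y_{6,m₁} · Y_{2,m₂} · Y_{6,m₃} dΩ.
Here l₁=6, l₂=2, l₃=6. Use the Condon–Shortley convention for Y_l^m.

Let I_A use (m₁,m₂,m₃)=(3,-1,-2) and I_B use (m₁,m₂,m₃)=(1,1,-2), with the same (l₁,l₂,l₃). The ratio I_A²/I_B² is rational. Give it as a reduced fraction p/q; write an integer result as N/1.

5/2

l's match ⇒ only the (l;m) 3-j factors differ between A and B.
A: triangle coeff Δ(6,2,6) = 1/90090; Σ_t [0,1]: t=0:+1/60480 t=1:−1/161280 = 1/96768; (3j)²=15/1001 [(6 2 6; 3 -1 -2)], sign=+1
B: triangle coeff Δ(6,2,6) = 1/90090; Σ_t [1,2]: t=1:−1/34560 t=2:+1/60480 = -1/80640; (3j)²=6/1001 [(6 2 6; 1 1 -2)], sign=-1
I_A²/I_B² = (15/1001)/(6/1001) = 5/2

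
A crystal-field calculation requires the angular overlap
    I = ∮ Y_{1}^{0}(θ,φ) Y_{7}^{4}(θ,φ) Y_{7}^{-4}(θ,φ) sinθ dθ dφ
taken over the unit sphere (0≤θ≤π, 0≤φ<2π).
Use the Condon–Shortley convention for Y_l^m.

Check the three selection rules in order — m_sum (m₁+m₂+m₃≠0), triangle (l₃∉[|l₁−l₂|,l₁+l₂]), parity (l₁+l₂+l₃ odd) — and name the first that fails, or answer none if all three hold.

azimuthal sum: 0 + 4 − 4 = 0  ✓
6 ≤ 7 ≤ 8 (triangle on l)  ✓
L = 1 + 7 + 7 = 15 (odd)  ✗

parity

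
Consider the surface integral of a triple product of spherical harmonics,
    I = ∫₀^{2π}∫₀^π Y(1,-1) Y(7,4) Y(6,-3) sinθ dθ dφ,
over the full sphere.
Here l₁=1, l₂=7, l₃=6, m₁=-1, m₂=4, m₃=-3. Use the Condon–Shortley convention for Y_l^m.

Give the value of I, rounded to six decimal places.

Checks pass: Σm=0; 14 even; l₃=6∈[6,8].
(2·1+1)(2·7+1)(2·6+1) = 585
Δ: 2! 0! 12! / 15! → 1/1365
sum: t=1:−1/518400 = -1/518400
3j²(1 7 6; 0 0 0) = Δ·Π!·Σ² = 7/195  (sign -1)
sum: t=2:+1/4354560 = 1/4354560
3j²(1 7 6; -1 4 -3) = Δ·Π!·Σ² = 11/273  (sign -1)
combine: 4πI² = 585·7/195·11/273 = 11/13
take √, sign +1: I = 0.25948947

0.259489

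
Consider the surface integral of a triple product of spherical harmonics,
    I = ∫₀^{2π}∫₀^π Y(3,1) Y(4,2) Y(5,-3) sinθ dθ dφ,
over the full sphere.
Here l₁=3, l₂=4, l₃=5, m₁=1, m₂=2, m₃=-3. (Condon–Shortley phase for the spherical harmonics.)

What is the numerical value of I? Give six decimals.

-0.144236

Rules hold: Σm=0, L=12 even, 1≤5≤7.
N = 7·9·11 = 693
Δ = 2!·4!·6!/13! = 1/180180
Racah Σ t=0..2: t=0:+1/576 t=1:−1/144 t=2:+1/576 = -1/288
⇒ 3j(3 4 5; 0 0 0)² = 20/1001, sgn +1
Racah Σ t=0..2: t=0:+1/5760 t=1:−1/720 t=2:+1/2304 = -1/1280
⇒ 3j(3 4 5; 1 2 -3)² = 27/1430, sgn -1
4πI² = N·(3j₀)²·(3jₘ)² = 486/1859
I = -1·√(0.261431/4π) = -0.14423595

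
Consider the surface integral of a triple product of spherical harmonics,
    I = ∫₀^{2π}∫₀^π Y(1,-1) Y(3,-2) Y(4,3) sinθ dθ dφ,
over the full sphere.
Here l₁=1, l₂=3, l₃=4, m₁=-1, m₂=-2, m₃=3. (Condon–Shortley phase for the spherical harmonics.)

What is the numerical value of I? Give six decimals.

-0.282095

Rules hold: Σm=0, L=8 even, 2≤4≤4.
N = 3·7·9 = 189
Δ = 0!·2!·6!/9! = 1/252
Racah Σ t=0..0: t=0:+1/36 = 1/36
⇒ 3j(1 3 4; 0 0 0)² = 4/63, sgn +1
Racah Σ t=0..0: t=0:+1/240 = 1/240
⇒ 3j(1 3 4; -1 -2 3)² = 1/12, sgn -1
4πI² = N·(3j₀)²·(3jₘ)² = 1/1
I = -1·√(1/4π) = -0.28209479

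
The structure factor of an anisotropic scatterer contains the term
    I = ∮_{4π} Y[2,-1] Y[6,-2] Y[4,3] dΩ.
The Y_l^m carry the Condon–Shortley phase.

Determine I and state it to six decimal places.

0.089969

m-sum 0 ✓  L=12 even ✓  4≤4≤8 ✓
Π(2lᵢ+1) = 5×13×9 = 585
triangle coeff Δ(2,6,4) = 1/6435
Σ_t [2,2]: t=2:+1/2304 = 1/2304
(3j)²=5/143 [(2 6 4; 0 0 0)], sign=+1
Σ_t [3,3]: t=3:−1/30240 = -1/30240
(3j)²=32/6435 [(2 6 4; -1 -2 3)], sign=+1
⇒ 4πI² = 160/1573
I = (+1)√(160/1573/(4π)) = 0.08996855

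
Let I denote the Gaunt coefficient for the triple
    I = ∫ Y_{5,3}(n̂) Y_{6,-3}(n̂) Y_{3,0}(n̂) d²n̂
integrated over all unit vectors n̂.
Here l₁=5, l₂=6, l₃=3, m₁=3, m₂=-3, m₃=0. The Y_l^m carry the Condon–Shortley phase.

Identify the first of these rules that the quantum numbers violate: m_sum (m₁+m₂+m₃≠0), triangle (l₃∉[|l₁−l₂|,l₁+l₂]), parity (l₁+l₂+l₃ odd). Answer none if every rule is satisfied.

none

Σmᵢ = 0  ✓
l₃∈[|l₁−l₂|,l₁+l₂]=[1,11], have l₃=3  ✓
Σlᵢ = 14 ⇒ even  ✓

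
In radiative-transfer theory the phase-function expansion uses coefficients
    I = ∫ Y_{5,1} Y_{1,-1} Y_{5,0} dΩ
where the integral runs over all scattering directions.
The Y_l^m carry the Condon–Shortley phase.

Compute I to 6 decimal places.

0.000000

L=11 odd ⇒ parity kills the (l;000) factor ⇒ I = 0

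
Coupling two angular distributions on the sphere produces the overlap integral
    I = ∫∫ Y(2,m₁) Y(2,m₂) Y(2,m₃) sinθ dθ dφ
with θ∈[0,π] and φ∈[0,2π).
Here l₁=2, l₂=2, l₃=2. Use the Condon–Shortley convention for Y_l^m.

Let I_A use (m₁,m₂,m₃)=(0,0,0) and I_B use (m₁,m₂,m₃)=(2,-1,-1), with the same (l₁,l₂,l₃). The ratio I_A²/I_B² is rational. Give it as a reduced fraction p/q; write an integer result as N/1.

2/3

Shared (l₁,l₂,l₃)=(2,2,2): N and (l;000)² cancel in I_A²/I_B².
A: Δ = 2!·2!·2!/7! = 1/630; Racah Σ t=0..2: t=0:+1/8 t=1:−1/1 t=2:+1/8 = -3/4; ⇒ 3j(2 2 2; 0 0 0)² = 2/35, sgn -1
B: Δ = 2!·2!·2!/7! = 1/630; Racah Σ t=0..0: t=0:+1/4 = 1/4; ⇒ 3j(2 2 2; 2 -1 -1)² = 3/35, sgn -1
I_A²/I_B² = (2/35)/(3/35) = 2/3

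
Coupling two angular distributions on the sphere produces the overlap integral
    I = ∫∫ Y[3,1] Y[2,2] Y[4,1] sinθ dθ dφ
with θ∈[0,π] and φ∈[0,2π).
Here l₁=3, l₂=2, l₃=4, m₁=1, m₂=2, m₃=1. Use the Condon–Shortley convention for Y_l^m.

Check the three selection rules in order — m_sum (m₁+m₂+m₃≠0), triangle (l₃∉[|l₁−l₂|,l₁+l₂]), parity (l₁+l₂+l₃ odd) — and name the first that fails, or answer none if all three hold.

Σmᵢ = 4  ✗
l₃∈[|l₁−l₂|,l₁+l₂]=[1,5], have l₃=4
Σlᵢ = 9 ⇒ odd

m_sum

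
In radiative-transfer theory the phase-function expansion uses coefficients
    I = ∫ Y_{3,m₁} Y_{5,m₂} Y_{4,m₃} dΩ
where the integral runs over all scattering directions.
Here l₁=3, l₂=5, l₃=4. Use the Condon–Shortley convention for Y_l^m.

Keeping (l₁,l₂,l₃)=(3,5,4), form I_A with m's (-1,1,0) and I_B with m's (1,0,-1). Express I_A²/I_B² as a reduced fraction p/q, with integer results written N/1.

l's match ⇒ only the (l;m) 3-j factors differ between A and B.
A: triangle coeff Δ(3,5,4) = 1/180180; Σ_t [2,4]: t=2:+1/384 t=3:−1/216 t=4:+1/2304 = -11/6912; (3j)²=11/1638 [(3 5 4; -1 1 0)], sign=-1
B: triangle coeff Δ(3,5,4) = 1/180180; Σ_t [0,2]: t=0:+1/5760 t=1:−1/288 t=2:+1/288 = 1/5760; (3j)²=1/12012 [(3 5 4; 1 0 -1)], sign=-1
I_A²/I_B² = (11/1638)/(1/12012) = 242/3

242/3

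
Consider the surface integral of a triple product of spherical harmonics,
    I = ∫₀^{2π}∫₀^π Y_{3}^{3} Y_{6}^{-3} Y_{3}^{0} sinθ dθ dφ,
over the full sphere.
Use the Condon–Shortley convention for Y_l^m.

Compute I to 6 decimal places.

-0.108647

Checks pass: Σm=0; 12 even; l₃=3∈[3,9].
(2·3+1)(2·6+1)(2·3+1) = 637
Δ: 6! 0! 6! / 13! → 1/12012
sum: t=3:−1/1296 = -1/1296
3j²(3 6 3; 0 0 0) = Δ·Π!·Σ² = 100/3003  (sign +1)
sum: t=0:+1/25920 = 1/25920
3j²(3 6 3; 3 -3 0) = Δ·Π!·Σ² = 1/143  (sign -1)
combine: 4πI² = 637·100/3003·1/143 = 700/4719
take √, sign -1: I = -0.10864734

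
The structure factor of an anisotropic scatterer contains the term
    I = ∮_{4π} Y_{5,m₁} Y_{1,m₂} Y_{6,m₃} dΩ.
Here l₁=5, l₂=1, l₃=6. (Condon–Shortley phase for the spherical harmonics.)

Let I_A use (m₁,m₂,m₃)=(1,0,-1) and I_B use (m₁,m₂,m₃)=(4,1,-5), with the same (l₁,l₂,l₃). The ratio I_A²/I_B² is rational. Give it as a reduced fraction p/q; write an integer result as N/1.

7/11

l's match ⇒ only the (l;m) 3-j factors differ between A and B.
A: triangle coeff Δ(5,1,6) = 1/858; Σ_t [0,0]: t=0:+1/17280 = 1/17280; (3j)²=35/858 [(5 1 6; 1 0 -1)], sign=-1
B: triangle coeff Δ(5,1,6) = 1/858; Σ_t [0,0]: t=0:+1/725760 = 1/725760; (3j)²=5/78 [(5 1 6; 4 1 -5)], sign=-1
I_A²/I_B² = (35/858)/(5/78) = 7/11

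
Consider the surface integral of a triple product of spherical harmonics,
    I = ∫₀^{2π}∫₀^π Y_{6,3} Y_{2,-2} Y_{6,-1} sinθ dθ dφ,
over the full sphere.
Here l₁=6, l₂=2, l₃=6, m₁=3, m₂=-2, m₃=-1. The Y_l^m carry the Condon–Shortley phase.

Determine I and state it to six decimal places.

m-sum 0 ✓  L=14 even ✓  4≤6≤8 ✓
Π(2lᵢ+1) = 13×5×13 = 845
triangle coeff Δ(6,2,6) = 1/90090
Σ_t [0,2]: t=0:+1/69120 t=1:−1/14400 t=2:+1/69120 = -7/172800
(3j)²=14/715 [(6 2 6; 0 0 0)], sign=-1
Σ_t [0,0]: t=0:+1/120960 = 1/120960
(3j)²=24/1001 [(6 2 6; 3 -2 -1)], sign=-1
⇒ 4πI² = 48/121
I = (+1)√(48/121/(4π)) = 0.17767364

0.177674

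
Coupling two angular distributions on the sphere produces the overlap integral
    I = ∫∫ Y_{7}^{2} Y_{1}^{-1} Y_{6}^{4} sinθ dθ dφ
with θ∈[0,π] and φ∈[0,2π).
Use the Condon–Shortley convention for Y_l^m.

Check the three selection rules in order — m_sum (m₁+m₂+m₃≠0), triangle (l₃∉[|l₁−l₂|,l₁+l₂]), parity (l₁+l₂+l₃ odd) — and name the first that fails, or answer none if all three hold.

azimuthal sum: 2 − 1 + 4 = 5  ✗
6 ≤ 6 ≤ 8 (triangle on l)
L = 7 + 1 + 6 = 14 (even)

m_sum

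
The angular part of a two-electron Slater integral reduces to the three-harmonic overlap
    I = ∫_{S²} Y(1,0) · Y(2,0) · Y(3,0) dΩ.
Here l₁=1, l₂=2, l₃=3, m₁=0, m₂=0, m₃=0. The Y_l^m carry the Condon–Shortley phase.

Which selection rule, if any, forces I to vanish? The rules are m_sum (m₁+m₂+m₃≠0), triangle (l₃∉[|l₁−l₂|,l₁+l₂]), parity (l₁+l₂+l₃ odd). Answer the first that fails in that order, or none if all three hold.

none

azimuthal sum: 0 + 0 + 0 = 0  ✓
1 ≤ 3 ≤ 3 (triangle on l)  ✓
L = 1 + 2 + 3 = 6 (even)  ✓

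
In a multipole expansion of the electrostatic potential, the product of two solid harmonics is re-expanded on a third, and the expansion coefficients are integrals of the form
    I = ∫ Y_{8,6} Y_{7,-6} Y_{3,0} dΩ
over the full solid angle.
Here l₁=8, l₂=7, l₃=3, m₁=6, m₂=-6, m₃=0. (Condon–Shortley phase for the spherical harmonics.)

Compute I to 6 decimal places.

-0.175725

Checks pass: Σm=0; 18 even; l₃=3∈[1,15].
(2·8+1)(2·7+1)(2·3+1) = 1785
Δ: 12! 4! 2! / 19! → 1/5290740
sum: t=5:−1/7257600 t=6:+1/2073600 t=7:−1/7257600 = 1/4838400
3j²(8 7 3; 0 0 0) = Δ·Π!·Σ² = 252/20995  (sign -1)
sum: t=0:+1/1916006400 t=1:−1/479001600 = -1/638668800
3j²(8 7 3; 6 -6 0) = Δ·Π!·Σ² = 117/6460  (sign +1)
combine: 4πI² = 1785·252/20995·117/6460 = 11907/30685
take √, sign -1: I = -0.17572485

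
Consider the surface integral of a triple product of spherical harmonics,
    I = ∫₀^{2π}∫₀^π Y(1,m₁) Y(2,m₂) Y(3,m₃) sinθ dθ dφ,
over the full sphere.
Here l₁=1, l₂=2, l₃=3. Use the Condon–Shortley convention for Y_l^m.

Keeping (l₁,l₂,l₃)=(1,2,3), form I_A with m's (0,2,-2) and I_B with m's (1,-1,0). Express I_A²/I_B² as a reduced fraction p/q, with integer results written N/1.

5/3

Shared (l₁,l₂,l₃)=(1,2,3): N and (l;000)² cancel in I_A²/I_B².
A: Δ = 0!·2!·4!/7! = 1/105; Racah Σ t=0..0: t=0:+1/24 = 1/24; ⇒ 3j(1 2 3; 0 2 -2)² = 1/21, sgn -1
B: Δ = 0!·2!·4!/7! = 1/105; Racah Σ t=0..0: t=0:+1/12 = 1/12; ⇒ 3j(1 2 3; 1 -1 0)² = 1/35, sgn -1
I_A²/I_B² = (1/21)/(1/35) = 5/3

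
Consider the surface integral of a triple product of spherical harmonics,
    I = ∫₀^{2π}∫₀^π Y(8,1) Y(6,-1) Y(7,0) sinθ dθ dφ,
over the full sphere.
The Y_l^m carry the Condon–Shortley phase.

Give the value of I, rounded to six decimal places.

l₁+l₂+l₃=21 is odd: 3j(l;000)=0 ⇒ I=0

0.000000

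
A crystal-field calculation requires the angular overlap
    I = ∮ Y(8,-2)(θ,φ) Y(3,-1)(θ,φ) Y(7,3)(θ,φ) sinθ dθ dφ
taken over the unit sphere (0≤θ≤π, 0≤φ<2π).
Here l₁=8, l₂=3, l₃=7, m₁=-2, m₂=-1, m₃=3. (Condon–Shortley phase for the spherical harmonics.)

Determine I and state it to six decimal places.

-0.104118

Rules hold: Σm=0, L=18 even, 5≤7≤11.
N = 17·7·15 = 1785
Δ = 4!·12!·2!/19! = 1/5290740
Racah Σ t=1..3: t=1:−1/7257600 t=2:+1/2073600 t=3:−1/7257600 = 1/4838400
⇒ 3j(8 3 7; 0 0 0)² = 252/20995, sgn -1
Racah Σ t=0..2: t=0:+1/348364800 t=1:−1/13063680 t=2:+1/7741440 = 29/522547200
⇒ 3j(8 3 7; -2 -1 3)² = 1682/264537, sgn +1
4πI² = N·(3j₀)²·(3jₘ)² = 141288/1037153
I = -1·√(0.136227/4π) = -0.10411811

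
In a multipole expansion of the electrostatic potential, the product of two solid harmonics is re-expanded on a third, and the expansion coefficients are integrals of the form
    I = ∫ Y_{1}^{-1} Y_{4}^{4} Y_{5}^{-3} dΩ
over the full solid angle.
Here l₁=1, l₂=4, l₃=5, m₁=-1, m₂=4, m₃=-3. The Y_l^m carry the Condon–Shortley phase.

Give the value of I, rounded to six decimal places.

Rules hold: Σm=0, L=10 even, 3≤5≤5.
N = 3·9·11 = 297
Δ = 0!·2!·8!/11! = 1/495
Racah Σ t=0..0: t=0:+1/576 = 1/576
⇒ 3j(1 4 5; 0 0 0)² = 5/99, sgn -1
Racah Σ t=0..0: t=0:+1/80640 = 1/80640
⇒ 3j(1 4 5; -1 4 -3)² = 1/495, sgn +1
4πI² = N·(3j₀)²·(3jₘ)² = 1/33
I = -1·√(0.030303/4π) = -0.04910640

-0.049106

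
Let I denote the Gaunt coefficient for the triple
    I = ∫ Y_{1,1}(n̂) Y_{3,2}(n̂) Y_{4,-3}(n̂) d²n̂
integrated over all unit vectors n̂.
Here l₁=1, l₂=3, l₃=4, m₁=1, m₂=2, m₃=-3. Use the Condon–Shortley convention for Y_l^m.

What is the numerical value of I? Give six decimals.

Checks pass: Σm=0; 8 even; l₃=4∈[2,4].
(2·1+1)(2·3+1)(2·4+1) = 189
Δ: 0! 2! 6! / 9! → 1/252
sum: t=0:+1/36 = 1/36
3j²(1 3 4; 0 0 0) = Δ·Π!·Σ² = 4/63  (sign +1)
sum: t=0:+1/240 = 1/240
3j²(1 3 4; 1 2 -3) = Δ·Π!·Σ² = 1/12  (sign -1)
combine: 4πI² = 189·4/63·1/12 = 1/1
take √, sign -1: I = -0.28209479

-0.282095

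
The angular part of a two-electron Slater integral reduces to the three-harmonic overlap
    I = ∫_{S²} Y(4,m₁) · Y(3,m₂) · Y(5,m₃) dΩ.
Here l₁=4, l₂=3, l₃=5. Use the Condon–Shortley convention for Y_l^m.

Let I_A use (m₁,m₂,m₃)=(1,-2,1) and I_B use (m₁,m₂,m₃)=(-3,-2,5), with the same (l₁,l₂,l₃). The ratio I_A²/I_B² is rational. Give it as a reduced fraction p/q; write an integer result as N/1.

Same 4,3,5: normalisation and zero-m 3j drop out of the ratio.
A: Δ: 2! 6! 4! / 13! → 1/180180; sum: t=0:+1/432 t=1:−1/1152 = 5/3456; 3j²(4 3 5; 1 -2 1) = Δ·Π!·Σ² = 625/36036  (sign +1)
B: Δ: 2! 6! 4! / 13! → 1/180180; sum: t=1:−1/17280 = -1/17280; 3j²(4 3 5; -3 -2 5) = Δ·Π!·Σ² = 35/858  (sign -1)
I_A²/I_B² = (625/36036)/(35/858) = 125/294

125/294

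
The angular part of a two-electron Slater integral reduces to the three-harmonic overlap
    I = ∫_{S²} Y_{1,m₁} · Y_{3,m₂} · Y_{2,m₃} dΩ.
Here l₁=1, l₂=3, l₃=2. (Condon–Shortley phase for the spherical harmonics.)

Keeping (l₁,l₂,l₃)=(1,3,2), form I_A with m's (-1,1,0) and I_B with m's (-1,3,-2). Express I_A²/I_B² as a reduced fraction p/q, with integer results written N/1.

2/5

Same 1,3,2: normalisation and zero-m 3j drop out of the ratio.
A: Δ: 2! 0! 4! / 7! → 1/105; sum: t=2:+1/8 = 1/8; 3j²(1 3 2; -1 1 0) = Δ·Π!·Σ² = 2/35  (sign +1)
B: Δ: 2! 0! 4! / 7! → 1/105; sum: t=2:+1/48 = 1/48; 3j²(1 3 2; -1 3 -2) = Δ·Π!·Σ² = 1/7  (sign +1)
I_A²/I_B² = (2/35)/(1/7) = 2/5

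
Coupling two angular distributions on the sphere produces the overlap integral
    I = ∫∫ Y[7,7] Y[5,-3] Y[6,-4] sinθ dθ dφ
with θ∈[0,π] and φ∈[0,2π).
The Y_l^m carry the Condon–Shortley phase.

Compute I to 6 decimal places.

m-sum 0 ✓  L=18 even ✓  2≤6≤12 ✓
Π(2lᵢ+1) = 15×11×13 = 2145
triangle coeff Δ(7,5,6) = 1/174594420
Σ_t [1,5]: t=1:−1/4147200 t=2:+1/207360 t=3:−1/82944 t=4:+1/207360 t=5:−1/4147200 = -1/345600
(3j)²=420/46189 [(7 5 6; 0 0 0)], sign=-1
Σ_t [0,0]: t=0:+1/116121600 = 1/116121600
(3j)²=7/323 [(7 5 6; 7 -3 -4)], sign=+1
⇒ 4πI² = 44100/104329
I = (-1)√(44100/104329/(4π)) = -0.18340528

-0.183405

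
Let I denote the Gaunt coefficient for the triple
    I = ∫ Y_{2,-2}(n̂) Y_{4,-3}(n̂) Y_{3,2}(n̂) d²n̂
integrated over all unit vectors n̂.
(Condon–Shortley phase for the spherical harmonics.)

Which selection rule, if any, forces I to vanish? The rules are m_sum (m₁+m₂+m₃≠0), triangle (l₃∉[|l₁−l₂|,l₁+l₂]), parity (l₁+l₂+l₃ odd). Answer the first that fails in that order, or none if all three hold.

Σmᵢ = -3  ✗
l₃∈[|l₁−l₂|,l₁+l₂]=[2,6], have l₃=3
Σlᵢ = 9 ⇒ odd

m_sum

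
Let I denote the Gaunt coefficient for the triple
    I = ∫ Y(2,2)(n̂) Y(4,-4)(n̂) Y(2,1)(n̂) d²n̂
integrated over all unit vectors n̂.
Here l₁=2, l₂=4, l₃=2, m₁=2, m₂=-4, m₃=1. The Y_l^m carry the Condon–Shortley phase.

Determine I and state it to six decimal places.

2 − 4 + 1 = -1 ≠ 0: azimuthal integral kills it; I = 0

0.000000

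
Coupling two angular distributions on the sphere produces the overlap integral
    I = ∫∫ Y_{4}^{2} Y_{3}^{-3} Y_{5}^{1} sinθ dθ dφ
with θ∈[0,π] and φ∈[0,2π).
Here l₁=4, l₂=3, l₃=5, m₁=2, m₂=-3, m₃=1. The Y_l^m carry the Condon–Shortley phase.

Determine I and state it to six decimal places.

0.143662

Rules hold: Σm=0, L=12 even, 1≤5≤7.
N = 9·7·11 = 693
Δ = 2!·6!·4!/13! = 1/180180
Racah Σ t=0..2: t=0:+1/576 t=1:−1/144 t=2:+1/576 = -1/288
⇒ 3j(4 3 5; 0 0 0)² = 20/1001, sgn +1
Racah Σ t=0..0: t=0:+1/2304 = 1/2304
⇒ 3j(4 3 5; 2 -3 1)² = 75/4004, sgn +1
4πI² = N·(3j₀)²·(3jₘ)² = 3375/13013
I = +1·√(0.259356/4π) = 0.14366244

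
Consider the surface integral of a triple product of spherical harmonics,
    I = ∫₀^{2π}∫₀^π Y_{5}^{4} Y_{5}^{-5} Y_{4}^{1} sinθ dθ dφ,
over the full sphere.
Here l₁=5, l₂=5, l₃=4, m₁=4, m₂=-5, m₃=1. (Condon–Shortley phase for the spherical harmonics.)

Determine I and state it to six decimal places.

m-sum 0 ✓  L=14 even ✓  0≤4≤10 ✓
Π(2lᵢ+1) = 11×11×9 = 1089
triangle coeff Δ(5,5,4) = 1/3153150
Σ_t [1,5]: t=1:−1/69120 t=2:+1/1728 t=3:−1/576 t=4:+1/1728 t=5:−1/69120 = -7/11520
(3j)²=2/143 [(5 5 4; 0 0 0)], sign=-1
Σ_t [0,0]: t=0:+1/103680 = 1/103680
(3j)²=4/143 [(5 5 4; 4 -5 1)], sign=-1
⇒ 4πI² = 72/169
I = (+1)√(72/169/(4π)) = 0.18412721

0.184127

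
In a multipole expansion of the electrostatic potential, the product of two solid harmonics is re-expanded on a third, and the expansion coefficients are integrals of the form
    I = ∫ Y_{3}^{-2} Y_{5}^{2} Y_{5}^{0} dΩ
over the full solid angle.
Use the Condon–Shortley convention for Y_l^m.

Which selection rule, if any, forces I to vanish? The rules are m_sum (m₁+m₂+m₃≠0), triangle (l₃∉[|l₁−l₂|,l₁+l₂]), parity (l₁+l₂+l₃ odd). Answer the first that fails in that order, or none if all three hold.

Σmᵢ = 0  ✓
l₃∈[|l₁−l₂|,l₁+l₂]=[2,8], have l₃=5  ✓
Σlᵢ = 13 ⇒ odd  ✗

parity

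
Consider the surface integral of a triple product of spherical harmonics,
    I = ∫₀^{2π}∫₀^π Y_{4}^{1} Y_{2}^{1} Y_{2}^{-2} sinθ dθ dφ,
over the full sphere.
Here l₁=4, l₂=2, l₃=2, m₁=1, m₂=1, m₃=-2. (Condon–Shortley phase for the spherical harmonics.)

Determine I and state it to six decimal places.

-0.090112

m-sum 0 ✓  L=8 even ✓  2≤2≤6 ✓
Π(2lᵢ+1) = 9×5×5 = 225
triangle coeff Δ(4,2,2) = 1/630
Σ_t [2,2]: t=2:+1/16 = 1/16
(3j)²=2/35 [(4 2 2; 0 0 0)], sign=+1
Σ_t [3,3]: t=3:−1/144 = -1/144
(3j)²=1/126 [(4 2 2; 1 1 -2)], sign=-1
⇒ 4πI² = 5/49
I = (-1)√(5/49/(4π)) = -0.09011188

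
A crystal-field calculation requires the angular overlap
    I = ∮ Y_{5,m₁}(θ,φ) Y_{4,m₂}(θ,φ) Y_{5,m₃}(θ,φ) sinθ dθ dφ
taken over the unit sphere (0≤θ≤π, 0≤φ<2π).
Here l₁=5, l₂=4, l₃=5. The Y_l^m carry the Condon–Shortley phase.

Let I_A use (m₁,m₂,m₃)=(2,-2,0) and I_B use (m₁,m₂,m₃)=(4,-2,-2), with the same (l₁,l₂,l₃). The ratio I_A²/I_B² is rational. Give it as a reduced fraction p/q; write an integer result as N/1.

Shared (l₁,l₂,l₃)=(5,4,5): N and (l;000)² cancel in I_A²/I_B².
A: Δ = 4!·6!·4!/15! = 1/3153150; Racah Σ t=0..2: t=0:+1/3456 t=1:−1/1728 t=2:+1/11520 = -7/34560; ⇒ 3j(5 4 5; 2 -2 0)² = 7/858, sgn +1
B: Δ = 4!·6!·4!/15! = 1/3153150; Racah Σ t=0..1: t=0:+1/11520 t=1:−1/25920 = 1/20736; ⇒ 3j(5 4 5; 4 -2 -2)² = 5/429, sgn -1
I_A²/I_B² = (7/858)/(5/429) = 7/10

7/10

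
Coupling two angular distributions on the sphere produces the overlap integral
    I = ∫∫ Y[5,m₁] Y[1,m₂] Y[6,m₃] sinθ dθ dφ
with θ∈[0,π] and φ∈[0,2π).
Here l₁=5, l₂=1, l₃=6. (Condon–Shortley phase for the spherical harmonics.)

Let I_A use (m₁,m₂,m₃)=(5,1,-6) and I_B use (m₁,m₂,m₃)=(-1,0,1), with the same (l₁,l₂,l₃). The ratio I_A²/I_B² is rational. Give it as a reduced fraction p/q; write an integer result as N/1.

66/35

Same 5,1,6: normalisation and zero-m 3j drop out of the ratio.
A: Δ: 0! 10! 2! / 13! → 1/858; sum: t=0:+1/7257600 = 1/7257600; 3j²(5 1 6; 5 1 -6) = Δ·Π!·Σ² = 1/13  (sign +1)
B: Δ: 0! 10! 2! / 13! → 1/858; sum: t=0:+1/17280 = 1/17280; 3j²(5 1 6; -1 0 1) = Δ·Π!·Σ² = 35/858  (sign -1)
I_A²/I_B² = (1/13)/(35/858) = 66/35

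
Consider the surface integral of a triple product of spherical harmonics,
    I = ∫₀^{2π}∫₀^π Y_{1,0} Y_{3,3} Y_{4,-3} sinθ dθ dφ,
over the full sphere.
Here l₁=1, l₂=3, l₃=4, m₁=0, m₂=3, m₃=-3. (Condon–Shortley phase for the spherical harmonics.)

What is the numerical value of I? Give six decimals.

m-sum 0 ✓  L=8 even ✓  2≤4≤4 ✓
Π(2lᵢ+1) = 3×7×9 = 189
triangle coeff Δ(1,3,4) = 1/252
Σ_t [0,0]: t=0:+1/36 = 1/36
(3j)²=4/63 [(1 3 4; 0 0 0)], sign=+1
Σ_t [0,0]: t=0:+1/720 = 1/720
(3j)²=1/36 [(1 3 4; 0 3 -3)], sign=-1
⇒ 4πI² = 1/3
I = (-1)√(1/3/(4π)) = -0.16286750

-0.162868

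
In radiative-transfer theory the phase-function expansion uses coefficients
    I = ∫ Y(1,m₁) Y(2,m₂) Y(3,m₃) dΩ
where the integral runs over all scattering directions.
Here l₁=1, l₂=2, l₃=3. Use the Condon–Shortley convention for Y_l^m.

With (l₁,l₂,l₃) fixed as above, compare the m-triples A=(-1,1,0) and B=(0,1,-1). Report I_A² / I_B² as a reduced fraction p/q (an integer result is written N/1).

3/8

l's match ⇒ only the (l;m) 3-j factors differ between A and B.
A: triangle coeff Δ(1,2,3) = 1/105; Σ_t [0,0]: t=0:+1/12 = 1/12; (3j)²=1/35 [(1 2 3; -1 1 0)], sign=-1
B: triangle coeff Δ(1,2,3) = 1/105; Σ_t [0,0]: t=0:+1/6 = 1/6; (3j)²=8/105 [(1 2 3; 0 1 -1)], sign=+1
I_A²/I_B² = (1/35)/(8/105) = 3/8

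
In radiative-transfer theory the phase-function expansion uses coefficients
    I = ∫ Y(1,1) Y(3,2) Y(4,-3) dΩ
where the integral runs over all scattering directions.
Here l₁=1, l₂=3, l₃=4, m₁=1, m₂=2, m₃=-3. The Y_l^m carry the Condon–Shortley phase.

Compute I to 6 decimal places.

-0.282095

Checks pass: Σm=0; 8 even; l₃=4∈[2,4].
(2·1+1)(2·3+1)(2·4+1) = 189
Δ: 0! 2! 6! / 9! → 1/252
sum: t=0:+1/36 = 1/36
3j²(1 3 4; 0 0 0) = Δ·Π!·Σ² = 4/63  (sign +1)
sum: t=0:+1/240 = 1/240
3j²(1 3 4; 1 2 -3) = Δ·Π!·Σ² = 1/12  (sign -1)
combine: 4πI² = 189·4/63·1/12 = 1/1
take √, sign -1: I = -0.28209479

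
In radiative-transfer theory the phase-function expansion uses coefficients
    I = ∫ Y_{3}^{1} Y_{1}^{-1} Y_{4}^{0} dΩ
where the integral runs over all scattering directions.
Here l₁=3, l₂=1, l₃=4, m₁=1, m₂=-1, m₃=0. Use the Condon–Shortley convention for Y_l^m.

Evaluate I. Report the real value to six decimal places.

Checks pass: Σm=0; 8 even; l₃=4∈[2,4].
(2·3+1)(2·1+1)(2·4+1) = 189
Δ: 0! 6! 2! / 9! → 1/252
sum: t=0:+1/36 = 1/36
3j²(3 1 4; 0 0 0) = Δ·Π!·Σ² = 4/63  (sign +1)
sum: t=0:+1/96 = 1/96
3j²(3 1 4; 1 -1 0) = Δ·Π!·Σ² = 1/42  (sign +1)
combine: 4πI² = 189·4/63·1/42 = 2/7
take √, sign +1: I = 0.15078601

0.150786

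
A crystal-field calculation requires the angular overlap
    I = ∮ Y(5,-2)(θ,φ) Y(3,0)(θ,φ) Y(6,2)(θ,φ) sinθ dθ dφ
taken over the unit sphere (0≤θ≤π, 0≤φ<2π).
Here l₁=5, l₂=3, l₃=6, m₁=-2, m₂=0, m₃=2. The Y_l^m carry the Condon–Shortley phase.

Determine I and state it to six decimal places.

0.058844

Rules hold: Σm=0, L=14 even, 2≤6≤8.
N = 11·7·13 = 1001
Δ = 2!·8!·4!/15! = 1/675675
Racah Σ t=0..2: t=0:+1/8640 t=1:−1/2304 t=2:+1/8640 = -7/34560
⇒ 3j(5 3 6; 0 0 0)² = 7/429, sgn -1
Racah Σ t=0..2: t=0:+1/60480 t=1:−1/5760 t=2:+1/8640 = -1/24192
⇒ 3j(5 3 6; -2 0 2)² = 8/3003, sgn -1
4πI² = N·(3j₀)²·(3jₘ)² = 56/1287
I = +1·√(0.043512/4π) = 0.05884368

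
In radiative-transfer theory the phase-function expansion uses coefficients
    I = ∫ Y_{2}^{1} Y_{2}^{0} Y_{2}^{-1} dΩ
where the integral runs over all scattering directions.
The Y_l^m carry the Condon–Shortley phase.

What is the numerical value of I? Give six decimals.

-0.090112

Checks pass: Σm=0; 6 even; l₃=2∈[0,4].
(2·2+1)(2·2+1)(2·2+1) = 125
Δ: 2! 2! 2! / 7! → 1/630
sum: t=0:+1/8 t=1:−1/1 t=2:+1/8 = -3/4
3j²(2 2 2; 0 0 0) = Δ·Π!·Σ² = 2/35  (sign -1)
sum: t=0:+1/4 t=1:−1/2 = -1/4
3j²(2 2 2; 1 0 -1) = Δ·Π!·Σ² = 1/70  (sign +1)
combine: 4πI² = 125·2/35·1/70 = 5/49
take √, sign -1: I = -0.09011188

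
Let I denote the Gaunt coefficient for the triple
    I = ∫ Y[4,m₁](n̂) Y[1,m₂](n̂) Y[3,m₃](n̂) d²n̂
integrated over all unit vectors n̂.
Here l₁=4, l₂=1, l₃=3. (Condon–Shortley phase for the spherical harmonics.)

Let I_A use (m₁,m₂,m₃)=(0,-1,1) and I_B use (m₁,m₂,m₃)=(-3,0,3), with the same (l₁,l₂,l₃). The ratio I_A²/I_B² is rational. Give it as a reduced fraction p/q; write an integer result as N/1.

Same 4,1,3: normalisation and zero-m 3j drop out of the ratio.
A: Δ: 2! 6! 0! / 9! → 1/252; sum: t=0:+1/96 = 1/96; 3j²(4 1 3; 0 -1 1) = Δ·Π!·Σ² = 1/42  (sign +1)
B: Δ: 2! 6! 0! / 9! → 1/252; sum: t=1:−1/720 = -1/720; 3j²(4 1 3; -3 0 3) = Δ·Π!·Σ² = 1/36  (sign -1)
I_A²/I_B² = (1/42)/(1/36) = 6/7

6/7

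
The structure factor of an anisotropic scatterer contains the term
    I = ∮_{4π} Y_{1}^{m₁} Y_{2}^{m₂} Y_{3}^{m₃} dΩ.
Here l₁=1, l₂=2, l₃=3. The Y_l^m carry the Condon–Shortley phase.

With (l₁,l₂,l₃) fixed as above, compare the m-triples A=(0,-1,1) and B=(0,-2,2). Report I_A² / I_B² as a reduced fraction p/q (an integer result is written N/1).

Same 1,2,3: normalisation and zero-m 3j drop out of the ratio.
A: Δ: 0! 2! 4! / 7! → 1/105; sum: t=0:+1/6 = 1/6; 3j²(1 2 3; 0 -1 1) = Δ·Π!·Σ² = 8/105  (sign +1)
B: Δ: 0! 2! 4! / 7! → 1/105; sum: t=0:+1/24 = 1/24; 3j²(1 2 3; 0 -2 2) = Δ·Π!·Σ² = 1/21  (sign -1)
I_A²/I_B² = (8/105)/(1/21) = 8/5

8/5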